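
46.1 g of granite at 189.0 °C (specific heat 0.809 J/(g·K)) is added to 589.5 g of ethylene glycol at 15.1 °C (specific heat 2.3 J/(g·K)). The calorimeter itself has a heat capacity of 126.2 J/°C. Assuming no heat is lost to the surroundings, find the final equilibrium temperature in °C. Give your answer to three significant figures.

Heat lost by granite = heat gained by ethylene glycol + calorimeter.
(46.1)(0.809)(189.0 − T) = [(589.5)(2.3) + 126.2](T − 15.1)
37.2949 (189.0 − T) = 1482.05 (T − 15.1)
7048.7 − 37.2949 T = 1482.05 T − 22379
29427.7 = 1519.3449 T
T = 19.37 °C

T_f = 19.4 °C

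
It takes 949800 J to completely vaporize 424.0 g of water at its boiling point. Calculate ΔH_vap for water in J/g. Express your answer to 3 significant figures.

ΔH_vap = 2240 J/g

ΔH_vap = q / m = 949800 / 424.0 = 2240 J/g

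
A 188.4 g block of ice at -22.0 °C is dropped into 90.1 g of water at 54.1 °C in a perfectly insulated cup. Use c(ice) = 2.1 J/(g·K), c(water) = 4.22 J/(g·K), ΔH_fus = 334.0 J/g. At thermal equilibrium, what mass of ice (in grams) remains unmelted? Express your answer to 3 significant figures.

Heat to warm all ice to 0 °C: 188.4×2.1×22.0 = 8704.1 J
Heat released by water cooling to 0 °C: 90.1×4.22×54.1 = 20570 J
20570 J < 8704.1 + 188.4×334.0 = 71629.7 J, so not all ice melts; final T = 0 °C.
Heat left for melting: 20570 − 8704.1 = 11865.9 J
Mass melted = 11865.9 / 334.0 = 35.53 g
Ice remaining = 188.4 − 35.53 = 152.87 g

m_ice remaining = 153 g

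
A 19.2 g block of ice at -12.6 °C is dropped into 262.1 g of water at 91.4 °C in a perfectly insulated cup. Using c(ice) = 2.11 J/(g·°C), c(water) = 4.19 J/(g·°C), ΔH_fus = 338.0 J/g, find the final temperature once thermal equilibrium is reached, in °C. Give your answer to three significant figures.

Heat to bring ice to 0 °C and melt it: q₁ = 19.2×2.11×12.6 + 19.2×338.0 = 7000.1 J
Heat the water can supply cooling to 0 °C: 262.1×4.19×91.4 = 100375 J > q₁, so all ice melts.
Energy balance: 262.1×4.19×(91.4 − T) = 7000.1 + 19.2×4.19×(T − 0)
1098.199(91.4 − T) = 7000.1 + 80.448 T
100375 − 7000.1 = 1178.647 T
T = 93374.9 / 1178.647 = 79.22 °C

T_f = 79.2 °C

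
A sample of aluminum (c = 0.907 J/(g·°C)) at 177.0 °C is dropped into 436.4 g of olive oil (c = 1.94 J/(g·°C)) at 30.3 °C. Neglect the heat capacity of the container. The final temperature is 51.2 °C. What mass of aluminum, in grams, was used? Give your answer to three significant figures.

m = 155 g

q_gained = (436.4 × 1.94) × (51.2 − 30.3) = 17690 J
q_lost = m × 0.907 × (177.0 − 51.2) = 114.1006 m
m = 17690 / 114.1006 = 155 g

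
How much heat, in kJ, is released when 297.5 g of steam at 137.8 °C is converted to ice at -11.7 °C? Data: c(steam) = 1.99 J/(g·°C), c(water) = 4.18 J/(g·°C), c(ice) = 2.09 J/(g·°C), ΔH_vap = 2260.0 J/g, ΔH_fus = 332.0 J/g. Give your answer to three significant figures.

q = 925 kJ

q1 (cool steam 137.8→100 °C): 297.5 × 1.99 × 37.8 = 22379 J
q2 (condense at 100 °C): 297.5 × 2260.0 = 672350 J
q3 (cool water 100→0 °C): 297.5 × 4.18 × 100.0 = 124355 J
q4 (freeze at 0 °C): 297.5 × 332.0 = 98770 J
q5 (cool ice 0→-11.7 °C): 297.5 × 2.09 × 11.7 = 7275 J
Total: 22379 + 672350 + 124355 + 98770 + 7275 = 925129 J = 925 kJ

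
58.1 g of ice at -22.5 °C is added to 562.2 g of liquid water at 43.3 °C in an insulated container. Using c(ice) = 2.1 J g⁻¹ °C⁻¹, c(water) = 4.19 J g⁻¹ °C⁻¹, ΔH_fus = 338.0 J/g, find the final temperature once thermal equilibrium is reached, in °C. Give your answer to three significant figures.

Heat to bring ice to 0 °C and melt it: q₁ = 58.1×2.1×22.5 + 58.1×338.0 = 22383 J
Heat the water can supply cooling to 0 °C: 562.2×4.19×43.3 = 101998 J > q₁, so all ice melts.
Energy balance: 562.2×4.19×(43.3 − T) = 22383 + 58.1×4.19×(T − 0)
2355.618(43.3 − T) = 22383 + 243.439 T
101998 − 22383 = 2599.057 T
T = 79615 / 2599.057 = 30.63 °C

T_f = 30.6 °C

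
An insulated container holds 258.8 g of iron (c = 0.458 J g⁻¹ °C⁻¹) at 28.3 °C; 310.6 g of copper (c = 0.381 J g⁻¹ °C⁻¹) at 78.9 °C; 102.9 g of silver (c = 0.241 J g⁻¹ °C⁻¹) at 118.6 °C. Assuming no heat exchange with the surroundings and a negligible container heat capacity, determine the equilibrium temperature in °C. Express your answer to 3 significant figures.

Σ mᵢcᵢ(T − Tᵢ) = 0  ⇒  T = Σ mᵢcᵢTᵢ / Σ mᵢcᵢ
Σ mᵢcᵢ = 258.8×0.458 + 310.6×0.381 + 102.9×0.241 = 261.6679
Σ mᵢcᵢTᵢ = 118.5304×28.3 + 118.3386×78.9 + 24.7989×118.6 = 15632
T = 15632 / 261.6679 = 59.74 °C

T_f = 59.7 °C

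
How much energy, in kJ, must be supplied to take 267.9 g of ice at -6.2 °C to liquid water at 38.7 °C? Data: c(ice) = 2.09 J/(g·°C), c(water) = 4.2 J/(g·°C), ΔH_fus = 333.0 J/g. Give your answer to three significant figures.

q = 136 kJ

q1 (heat ice -6.2→0.0 °C): 267.9 × 2.09 × 6.2 = 3471 J
q2 (melt at 0 °C): 267.9 × 333.0 = 89211 J
q3 (heat water 0.0→38.7 °C): 267.9 × 4.2 × 38.7 = 43544 J
Total: 3471 + 89211 + 43544 = 136226 J = 136 kJ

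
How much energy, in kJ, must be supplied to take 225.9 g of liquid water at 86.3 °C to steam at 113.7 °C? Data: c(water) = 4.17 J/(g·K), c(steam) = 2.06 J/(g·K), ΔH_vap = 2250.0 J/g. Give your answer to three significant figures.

q = 528 kJ

q1 (heat water 86.3→100.0 °C): 225.9 × 4.17 × 13.7 = 12905 J
q2 (vaporize at 100 °C): 225.9 × 2250.0 = 508275 J
q3 (heat steam 100.0→113.7 °C): 225.9 × 2.06 × 13.7 = 6375 J
Total: 12905 + 508275 + 6375 = 527555 J = 528 kJ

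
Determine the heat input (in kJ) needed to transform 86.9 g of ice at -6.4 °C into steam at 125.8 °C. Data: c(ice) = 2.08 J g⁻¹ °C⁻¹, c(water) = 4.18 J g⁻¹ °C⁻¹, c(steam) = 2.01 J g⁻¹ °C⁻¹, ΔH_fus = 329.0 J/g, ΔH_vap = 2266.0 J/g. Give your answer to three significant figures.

q = 267 kJ

q1 (heat ice -6.4→0.0 °C): 86.9 × 2.08 × 6.4 = 1157 J
q2 (melt at 0 °C): 86.9 × 329.0 = 28590 J
q3 (heat water 0.0→100.0 °C): 86.9 × 4.18 × 100.0 = 36324 J
q4 (vaporize at 100 °C): 86.9 × 2266.0 = 196915 J
q5 (heat steam 100.0→125.8 °C): 86.9 × 2.01 × 25.8 = 4506 J
Total: 1157 + 28590 + 36324 + 196915 + 4506 = 267492 J = 267 kJ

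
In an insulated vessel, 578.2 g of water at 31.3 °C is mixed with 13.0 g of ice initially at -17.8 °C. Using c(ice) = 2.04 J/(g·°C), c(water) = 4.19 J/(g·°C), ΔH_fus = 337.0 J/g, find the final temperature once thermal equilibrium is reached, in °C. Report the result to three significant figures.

Heat to bring ice to 0 °C and melt it: q₁ = 13.0×2.04×17.8 + 13.0×337.0 = 4853.1 J
Heat the water can supply cooling to 0 °C: 578.2×4.19×31.3 = 75829.2 J > q₁, so all ice melts.
Energy balance: 578.2×4.19×(31.3 − T) = 4853.1 + 13.0×4.19×(T − 0)
2422.658(31.3 − T) = 4853.1 + 54.47 T
75829.2 − 4853.1 = 2477.128 T
T = 70976.1 / 2477.128 = 28.65 °C

T_f = 28.7 °C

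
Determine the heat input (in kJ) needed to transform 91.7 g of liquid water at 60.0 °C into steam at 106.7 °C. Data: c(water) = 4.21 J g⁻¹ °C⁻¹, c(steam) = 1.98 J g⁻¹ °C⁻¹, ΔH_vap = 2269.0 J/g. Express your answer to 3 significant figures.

q1 (heat water 60.0→100.0 °C): 91.7 × 4.21 × 40.0 = 15442 J
q2 (vaporize at 100 °C): 91.7 × 2269.0 = 208067 J
q3 (heat steam 100.0→106.7 °C): 91.7 × 1.98 × 6.7 = 1216 J
Total: 15442 + 208067 + 1216 = 224725 J = 225 kJ

q = 225 kJ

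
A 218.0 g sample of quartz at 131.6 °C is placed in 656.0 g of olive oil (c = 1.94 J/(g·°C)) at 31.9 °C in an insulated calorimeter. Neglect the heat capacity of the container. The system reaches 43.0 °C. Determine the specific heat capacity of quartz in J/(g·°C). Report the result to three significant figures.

q_gained = (656.0 × 1.94) × (43.0 − 31.9) = 14126 J
q_lost = 218.0 × c × (131.6 − 43.0) = 19314.8 c
Set equal: c = 14126 / 19314.8 = 0.731 J/(g·°C)

c = 0.731 J/(g·°C)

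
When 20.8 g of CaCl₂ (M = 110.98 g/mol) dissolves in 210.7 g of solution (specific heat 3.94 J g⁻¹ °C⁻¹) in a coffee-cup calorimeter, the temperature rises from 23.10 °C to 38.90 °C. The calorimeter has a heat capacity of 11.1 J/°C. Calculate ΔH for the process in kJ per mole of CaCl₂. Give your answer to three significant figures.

|ΔT| = |38.90 − 23.10| = 15.80 °C
|q_surr| = (210.7 × 3.94 + 11.1) × 15.80 = 841.258 × 15.80 = 13290 J
n(CaCl₂) = 20.8 / 110.98 = 0.1874 mol
Temperature rose, so q_rxn = −|q_surr| = -13.29 kJ
ΔH = q_rxn / n = -70.92 kJ/mol

ΔH = -70.9 kJ/mol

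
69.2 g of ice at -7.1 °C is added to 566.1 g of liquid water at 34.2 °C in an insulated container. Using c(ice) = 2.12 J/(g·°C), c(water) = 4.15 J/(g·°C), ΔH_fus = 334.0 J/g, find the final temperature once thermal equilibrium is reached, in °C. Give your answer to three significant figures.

T_f = 21.3 °C

Heat to bring ice to 0 °C and melt it: q₁ = 69.2×2.12×7.1 + 69.2×334.0 = 24154 J
Heat the water can supply cooling to 0 °C: 566.1×4.15×34.2 = 80346.6 J > q₁, so all ice melts.
Energy balance: 566.1×4.15×(34.2 − T) = 24154 + 69.2×4.15×(T − 0)
2349.315(34.2 − T) = 24154 + 287.18 T
80346.6 − 24154 = 2636.495 T
T = 56192.6 / 2636.495 = 21.31 °C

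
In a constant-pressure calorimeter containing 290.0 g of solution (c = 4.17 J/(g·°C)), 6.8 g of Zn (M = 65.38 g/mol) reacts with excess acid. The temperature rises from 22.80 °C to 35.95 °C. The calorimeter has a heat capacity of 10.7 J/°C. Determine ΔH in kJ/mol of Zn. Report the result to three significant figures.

ΔH = -154 kJ/mol

|ΔT| = |35.95 − 22.80| = 13.15 °C
|q_surr| = (290.0 × 4.17 + 10.7) × 13.15 = 1220.0 × 13.15 = 16040 J
n(Zn) = 6.8 / 65.38 = 0.1040 mol
Temperature rose, so q_rxn = −|q_surr| = -16.04 kJ
ΔH = q_rxn / n = -154.2 kJ/mol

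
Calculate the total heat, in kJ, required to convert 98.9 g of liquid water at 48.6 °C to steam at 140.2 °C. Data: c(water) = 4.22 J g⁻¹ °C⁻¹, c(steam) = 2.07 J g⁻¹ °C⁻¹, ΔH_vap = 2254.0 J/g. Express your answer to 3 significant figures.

q1 (heat water 48.6→100.0 °C): 98.9 × 4.22 × 51.4 = 21452 J
q2 (vaporize at 100 °C): 98.9 × 2254.0 = 222921 J
q3 (heat steam 100.0→140.2 °C): 98.9 × 2.07 × 40.2 = 8230 J
Total: 21452 + 222921 + 8230 = 252603 J = 253 kJ

q = 253 kJ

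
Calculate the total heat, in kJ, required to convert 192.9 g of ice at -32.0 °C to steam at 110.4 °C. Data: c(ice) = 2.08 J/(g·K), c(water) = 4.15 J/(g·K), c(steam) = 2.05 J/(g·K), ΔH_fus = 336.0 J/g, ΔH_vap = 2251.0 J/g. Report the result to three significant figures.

q = 596 kJ

q1 (heat ice -32.0→0.0 °C): 192.9 × 2.08 × 32.0 = 12839 J
q2 (melt at 0 °C): 192.9 × 336.0 = 64814 J
q3 (heat water 0.0→100.0 °C): 192.9 × 4.15 × 100.0 = 80054 J
q4 (vaporize at 100 °C): 192.9 × 2251.0 = 434218 J
q5 (heat steam 100.0→110.4 °C): 192.9 × 2.05 × 10.4 = 4113 J
Total: 12839 + 64814 + 80054 + 434218 + 4113 = 596038 J = 596 kJ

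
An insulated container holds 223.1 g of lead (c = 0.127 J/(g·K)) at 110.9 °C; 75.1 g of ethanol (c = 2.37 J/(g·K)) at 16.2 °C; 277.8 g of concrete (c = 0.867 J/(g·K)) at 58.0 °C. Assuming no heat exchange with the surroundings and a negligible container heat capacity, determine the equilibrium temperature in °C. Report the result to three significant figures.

Σ mᵢcᵢ(T − Tᵢ) = 0  ⇒  T = Σ mᵢcᵢTᵢ / Σ mᵢcᵢ
Σ mᵢcᵢ = 223.1×0.127 + 75.1×2.37 + 277.8×0.867 = 447.1733
Σ mᵢcᵢTᵢ = 28.3337×110.9 + 177.987×16.2 + 240.8526×58.0 = 19995
T = 19995 / 447.1733 = 44.71 °C

T_f = 44.7 °C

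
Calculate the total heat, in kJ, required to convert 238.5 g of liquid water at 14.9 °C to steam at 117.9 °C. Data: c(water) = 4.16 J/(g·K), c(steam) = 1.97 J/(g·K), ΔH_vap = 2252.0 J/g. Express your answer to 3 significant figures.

q = 630 kJ

q1 (heat water 14.9→100.0 °C): 238.5 × 4.16 × 85.1 = 84433 J
q2 (vaporize at 100 °C): 238.5 × 2252.0 = 537102 J
q3 (heat steam 100.0→117.9 °C): 238.5 × 1.97 × 17.9 = 8410 J
Total: 84433 + 537102 + 8410 = 629945 J = 630 kJ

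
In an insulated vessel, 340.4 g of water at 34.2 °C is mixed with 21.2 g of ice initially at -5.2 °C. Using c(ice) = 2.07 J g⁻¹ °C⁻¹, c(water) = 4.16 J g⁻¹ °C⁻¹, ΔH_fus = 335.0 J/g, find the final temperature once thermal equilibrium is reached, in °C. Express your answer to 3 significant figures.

T_f = 27.3 °C

Heat to bring ice to 0 °C and melt it: q₁ = 21.2×2.07×5.2 + 21.2×335.0 = 7330.2 J
Heat the water can supply cooling to 0 °C: 340.4×4.16×34.2 = 48429.4 J > q₁, so all ice melts.
Energy balance: 340.4×4.16×(34.2 − T) = 7330.2 + 21.2×4.16×(T − 0)
1416.064(34.2 − T) = 7330.2 + 88.192 T
48429.4 − 7330.2 = 1504.256 T
T = 41099.2 / 1504.256 = 27.32 °C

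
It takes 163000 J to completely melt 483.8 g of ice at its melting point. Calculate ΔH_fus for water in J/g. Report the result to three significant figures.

ΔH_fus = 337 J/g

ΔH_fus = q / m = 163000 / 483.8 = 337 J/g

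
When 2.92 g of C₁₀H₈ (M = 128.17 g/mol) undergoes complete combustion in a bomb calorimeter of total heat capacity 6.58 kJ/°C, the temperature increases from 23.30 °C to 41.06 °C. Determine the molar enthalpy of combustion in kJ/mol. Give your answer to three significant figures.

ΔT = 41.06 − 23.30 = 17.76 °C
q_cal = C_cal × ΔT = 6.58 × 17.76 = 116.8608 kJ
n = 2.92 / 128.17 = 0.02278 mol
q_rxn = −q_cal = -116.8608 kJ
ΔH = -116.8608 / 0.02278 = -5130 kJ/mol

ΔH = -5130 kJ/mol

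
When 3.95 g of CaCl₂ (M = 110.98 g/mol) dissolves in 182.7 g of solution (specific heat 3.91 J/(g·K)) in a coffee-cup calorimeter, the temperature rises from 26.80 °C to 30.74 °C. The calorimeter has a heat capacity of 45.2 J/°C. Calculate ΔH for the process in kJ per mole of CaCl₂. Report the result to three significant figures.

ΔH = -84.1 kJ/mol

|ΔT| = |30.74 − 26.80| = 3.94 °C
|q_surr| = (182.7 × 3.91 + 45.2) × 3.94 = 759.557 × 3.94 = 2993 J
n(CaCl₂) = 3.95 / 110.98 = 0.03559 mol
Temperature rose, so q_rxn = −|q_surr| = -2.993 kJ
ΔH = q_rxn / n = -84.10 kJ/mol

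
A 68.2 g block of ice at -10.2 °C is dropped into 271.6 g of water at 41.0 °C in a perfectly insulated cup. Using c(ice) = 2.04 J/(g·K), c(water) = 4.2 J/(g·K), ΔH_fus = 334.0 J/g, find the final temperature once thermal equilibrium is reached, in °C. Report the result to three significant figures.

Heat to bring ice to 0 °C and melt it: q₁ = 68.2×2.04×10.2 + 68.2×334.0 = 24198 J
Heat the water can supply cooling to 0 °C: 271.6×4.2×41.0 = 46769.5 J > q₁, so all ice melts.
Energy balance: 271.6×4.2×(41.0 − T) = 24198 + 68.2×4.2×(T − 0)
1140.72(41.0 − T) = 24198 + 286.44 T
46769.5 − 24198 = 1427.16 T
T = 22571.5 / 1427.16 = 15.82 °C

T_f = 15.8 °C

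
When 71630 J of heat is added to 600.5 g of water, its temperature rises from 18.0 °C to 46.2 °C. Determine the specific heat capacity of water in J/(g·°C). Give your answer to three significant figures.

c = 4.23 J/(g·°C)

c = q / (m ΔT) = 71630 / (600.5 × 28.2)
c = 71630 / 16934.1 = 4.23 J/(g·°C)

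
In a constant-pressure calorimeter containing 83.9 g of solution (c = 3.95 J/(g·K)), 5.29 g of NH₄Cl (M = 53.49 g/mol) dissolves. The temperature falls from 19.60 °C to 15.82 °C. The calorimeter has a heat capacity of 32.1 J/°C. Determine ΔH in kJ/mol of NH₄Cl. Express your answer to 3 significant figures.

|ΔT| = |15.82 − 19.60| = 3.78 °C
|q_surr| = (83.9 × 3.95 + 32.1) × 3.78 = 363.505 × 3.78 = 1374 J
n(NH₄Cl) = 5.29 / 53.49 = 0.09890 mol
Temperature fell, so q_rxn = +|q_surr| = 1.374 kJ
ΔH = q_rxn / n = 13.89 kJ/mol

ΔH = 13.9 kJ/mol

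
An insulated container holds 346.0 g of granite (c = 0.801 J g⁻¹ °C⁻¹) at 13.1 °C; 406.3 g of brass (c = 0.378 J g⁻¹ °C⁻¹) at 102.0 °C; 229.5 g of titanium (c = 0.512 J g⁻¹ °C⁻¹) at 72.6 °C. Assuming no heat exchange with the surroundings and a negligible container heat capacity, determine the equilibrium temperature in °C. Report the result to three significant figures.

T_f = 50.8 °C

Σ mᵢcᵢ(T − Tᵢ) = 0  ⇒  T = Σ mᵢcᵢTᵢ / Σ mᵢcᵢ
Σ mᵢcᵢ = 346.0×0.801 + 406.3×0.378 + 229.5×0.512 = 548.2314
Σ mᵢcᵢTᵢ = 277.146×13.1 + 153.5814×102.0 + 117.504×72.6 = 27827
T = 27827 / 548.2314 = 50.76 °C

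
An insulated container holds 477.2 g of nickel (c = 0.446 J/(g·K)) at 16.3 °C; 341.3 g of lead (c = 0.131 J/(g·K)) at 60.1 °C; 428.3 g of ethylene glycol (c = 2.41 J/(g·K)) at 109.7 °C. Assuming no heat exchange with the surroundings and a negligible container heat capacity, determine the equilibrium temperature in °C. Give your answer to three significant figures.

T_f = 92.6 °C

Σ mᵢcᵢ(T − Tᵢ) = 0  ⇒  T = Σ mᵢcᵢTᵢ / Σ mᵢcᵢ
Σ mᵢcᵢ = 477.2×0.446 + 341.3×0.131 + 428.3×2.41 = 1289.7445
Σ mᵢcᵢTᵢ = 212.8312×16.3 + 44.7103×60.1 + 1032.203×109.7 = 119390
T = 119390 / 1289.7445 = 92.57 °C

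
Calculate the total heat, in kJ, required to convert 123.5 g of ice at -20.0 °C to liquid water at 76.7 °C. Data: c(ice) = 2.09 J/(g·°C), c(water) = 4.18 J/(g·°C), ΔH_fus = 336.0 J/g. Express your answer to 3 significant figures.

q = 86.3 kJ

q1 (heat ice -20.0→0.0 °C): 123.5 × 2.09 × 20.0 = 5162 J
q2 (melt at 0 °C): 123.5 × 336.0 = 41496 J
q3 (heat water 0.0→76.7 °C): 123.5 × 4.18 × 76.7 = 39595 J
Total: 5162 + 41496 + 39595 = 86253 J = 86.3 kJ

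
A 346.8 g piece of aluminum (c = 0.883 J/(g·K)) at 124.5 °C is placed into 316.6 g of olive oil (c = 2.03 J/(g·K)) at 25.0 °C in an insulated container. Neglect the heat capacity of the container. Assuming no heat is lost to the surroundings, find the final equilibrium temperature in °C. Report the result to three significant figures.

Heat lost by aluminum = heat gained by olive oil.
(346.8)(0.883)(124.5 − T) = (316.6)(2.03)(T − 25.0)
306.2244 (124.5 − T) = 642.698 (T − 25.0)
38125 − 306.2244 T = 642.698 T − 16067
54192 = 948.9224 T
T = 57.11 °C

T_f = 57.1 °C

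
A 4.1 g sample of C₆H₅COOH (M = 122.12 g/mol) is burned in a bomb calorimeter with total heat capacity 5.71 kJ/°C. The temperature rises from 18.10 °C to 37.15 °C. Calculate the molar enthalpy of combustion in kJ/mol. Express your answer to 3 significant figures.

ΔT = 37.15 − 18.10 = 19.05 °C
q_cal = C_cal × ΔT = 5.71 × 19.05 = 108.7755 kJ
n = 4.1 / 122.12 = 0.03357 mol
q_rxn = −q_cal = -108.7755 kJ
ΔH = -108.7755 / 0.03357 = -3240 kJ/mol

ΔH = -3240 kJ/mol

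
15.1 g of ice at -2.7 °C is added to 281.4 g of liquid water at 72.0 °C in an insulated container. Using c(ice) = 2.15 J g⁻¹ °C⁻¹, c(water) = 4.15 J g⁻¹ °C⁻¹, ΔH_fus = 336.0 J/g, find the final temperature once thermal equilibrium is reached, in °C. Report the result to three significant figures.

T_f = 64.1 °C

Heat to bring ice to 0 °C and melt it: q₁ = 15.1×2.15×2.7 + 15.1×336.0 = 5161.3 J
Heat the water can supply cooling to 0 °C: 281.4×4.15×72.0 = 84082.3 J > q₁, so all ice melts.
Energy balance: 281.4×4.15×(72.0 − T) = 5161.3 + 15.1×4.15×(T − 0)
1167.81(72.0 − T) = 5161.3 + 62.665 T
84082.3 − 5161.3 = 1230.475 T
T = 78921.0 / 1230.475 = 64.14 °C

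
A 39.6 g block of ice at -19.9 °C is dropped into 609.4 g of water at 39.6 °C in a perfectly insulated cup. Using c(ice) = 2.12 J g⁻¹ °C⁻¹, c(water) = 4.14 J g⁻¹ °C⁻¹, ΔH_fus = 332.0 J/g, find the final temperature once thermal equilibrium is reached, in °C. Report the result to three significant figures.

T_f = 31.7 °C

Heat to bring ice to 0 °C and melt it: q₁ = 39.6×2.12×19.9 + 39.6×332.0 = 14818 J
Heat the water can supply cooling to 0 °C: 609.4×4.14×39.6 = 99907.5 J > q₁, so all ice melts.
Energy balance: 609.4×4.14×(39.6 − T) = 14818 + 39.6×4.14×(T − 0)
2522.916(39.6 − T) = 14818 + 163.944 T
99907.5 − 14818 = 2686.860 T
T = 85089.5 / 2686.860 = 31.67 °C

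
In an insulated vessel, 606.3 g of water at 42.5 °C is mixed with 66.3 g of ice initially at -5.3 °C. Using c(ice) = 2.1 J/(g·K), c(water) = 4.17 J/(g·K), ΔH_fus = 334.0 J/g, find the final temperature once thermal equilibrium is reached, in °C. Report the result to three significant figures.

Heat to bring ice to 0 °C and melt it: q₁ = 66.3×2.1×5.3 + 66.3×334.0 = 22882 J
Heat the water can supply cooling to 0 °C: 606.3×4.17×42.5 = 107452 J > q₁, so all ice melts.
Energy balance: 606.3×4.17×(42.5 − T) = 22882 + 66.3×4.17×(T − 0)
2528.271(42.5 − T) = 22882 + 276.471 T
107452 − 22882 = 2804.742 T
T = 84570 / 2804.742 = 30.15 °C

T_f = 30.2 °C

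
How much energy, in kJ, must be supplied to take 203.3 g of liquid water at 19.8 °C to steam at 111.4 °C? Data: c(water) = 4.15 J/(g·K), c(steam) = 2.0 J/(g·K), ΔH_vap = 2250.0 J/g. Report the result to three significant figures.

q1 (heat water 19.8→100.0 °C): 203.3 × 4.15 × 80.2 = 67664 J
q2 (vaporize at 100 °C): 203.3 × 2250.0 = 457425 J
q3 (heat steam 100.0→111.4 °C): 203.3 × 2.0 × 11.4 = 4635 J
Total: 67664 + 457425 + 4635 = 529724 J = 530 kJ

q = 530 kJ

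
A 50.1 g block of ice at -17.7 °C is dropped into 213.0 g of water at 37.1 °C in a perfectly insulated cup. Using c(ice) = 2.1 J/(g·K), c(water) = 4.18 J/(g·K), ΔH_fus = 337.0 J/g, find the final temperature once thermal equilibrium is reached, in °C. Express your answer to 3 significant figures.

T_f = 13.0 °C

Heat to bring ice to 0 °C and melt it: q₁ = 50.1×2.1×17.7 + 50.1×337.0 = 18746 J
Heat the water can supply cooling to 0 °C: 213.0×4.18×37.1 = 33031.6 J > q₁, so all ice melts.
Energy balance: 213.0×4.18×(37.1 − T) = 18746 + 50.1×4.18×(T − 0)
890.34(37.1 − T) = 18746 + 209.418 T
33031.6 − 18746 = 1099.758 T
T = 14285.6 / 1099.758 = 12.99 °C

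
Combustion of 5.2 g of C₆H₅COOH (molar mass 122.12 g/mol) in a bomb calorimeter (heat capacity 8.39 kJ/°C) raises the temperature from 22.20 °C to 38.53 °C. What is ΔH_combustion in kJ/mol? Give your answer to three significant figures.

ΔH = -3220 kJ/mol

ΔT = 38.53 − 22.20 = 16.33 °C
q_cal = C_cal × ΔT = 8.39 × 16.33 = 137.0087 kJ
n = 5.2 / 122.12 = 0.04258 mol
q_rxn = −q_cal = -137.0087 kJ
ΔH = -137.0087 / 0.04258 = -3218 kJ/mol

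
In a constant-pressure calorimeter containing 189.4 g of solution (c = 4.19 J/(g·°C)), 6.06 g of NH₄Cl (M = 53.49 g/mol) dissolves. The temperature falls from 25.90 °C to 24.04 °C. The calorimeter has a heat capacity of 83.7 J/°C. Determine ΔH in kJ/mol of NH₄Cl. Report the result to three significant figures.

ΔH = 14.4 kJ/mol

|ΔT| = |24.04 − 25.90| = 1.86 °C
|q_surr| = (189.4 × 4.19 + 83.7) × 1.86 = 877.286 × 1.86 = 1632 J
n(NH₄Cl) = 6.06 / 53.49 = 0.1133 mol
Temperature fell, so q_rxn = +|q_surr| = 1.632 kJ
ΔH = q_rxn / n = 14.40 kJ/mol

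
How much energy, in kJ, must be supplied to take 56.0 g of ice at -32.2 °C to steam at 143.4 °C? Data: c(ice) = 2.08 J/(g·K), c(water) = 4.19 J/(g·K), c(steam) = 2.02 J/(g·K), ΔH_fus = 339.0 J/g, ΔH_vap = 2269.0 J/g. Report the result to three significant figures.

q = 178 kJ

q1 (heat ice -32.2→0.0 °C): 56.0 × 2.08 × 32.2 = 3751 J
q2 (melt at 0 °C): 56.0 × 339.0 = 18984 J
q3 (heat water 0.0→100.0 °C): 56.0 × 4.19 × 100.0 = 23464 J
q4 (vaporize at 100 °C): 56.0 × 2269.0 = 127064 J
q5 (heat steam 100.0→143.4 °C): 56.0 × 2.02 × 43.4 = 4909 J
Total: 3751 + 18984 + 23464 + 127064 + 4909 = 178172 J = 178 kJ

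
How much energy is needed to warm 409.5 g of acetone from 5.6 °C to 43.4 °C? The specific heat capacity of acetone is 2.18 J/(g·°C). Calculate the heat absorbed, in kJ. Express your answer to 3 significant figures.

q = m c ΔT = 409.5 × 2.18 × (43.4 − 5.6)
q = 409.5 × 2.18 × 37.8 = 33740 J = 33.7 kJ

q = 33.7 kJ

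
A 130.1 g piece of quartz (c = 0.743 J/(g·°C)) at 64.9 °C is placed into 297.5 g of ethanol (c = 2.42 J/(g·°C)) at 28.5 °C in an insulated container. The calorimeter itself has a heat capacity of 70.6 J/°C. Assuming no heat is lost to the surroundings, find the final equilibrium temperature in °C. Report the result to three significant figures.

Heat lost by quartz = heat gained by ethanol + calorimeter.
(130.1)(0.743)(64.9 − T) = [(297.5)(2.42) + 70.6](T − 28.5)
96.6643 (64.9 − T) = 790.55 (T − 28.5)
6273.5 − 96.6643 T = 790.55 T − 22531
28804.5 = 887.2143 T
T = 32.47 °C

T_f = 32.5 °C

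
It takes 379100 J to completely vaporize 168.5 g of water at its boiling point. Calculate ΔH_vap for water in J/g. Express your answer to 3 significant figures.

ΔH_vap = 2250 J/g

ΔH_vap = q / m = 379100 / 168.5 = 2250 J/g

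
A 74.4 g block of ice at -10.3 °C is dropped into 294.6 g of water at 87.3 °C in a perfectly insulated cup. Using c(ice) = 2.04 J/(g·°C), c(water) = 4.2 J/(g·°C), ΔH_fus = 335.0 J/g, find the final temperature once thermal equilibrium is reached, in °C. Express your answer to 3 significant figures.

Heat to bring ice to 0 °C and melt it: q₁ = 74.4×2.04×10.3 + 74.4×335.0 = 26487 J
Heat the water can supply cooling to 0 °C: 294.6×4.2×87.3 = 108018 J > q₁, so all ice melts.
Energy balance: 294.6×4.2×(87.3 − T) = 26487 + 74.4×4.2×(T − 0)
1237.32(87.3 − T) = 26487 + 312.48 T
108018 − 26487 = 1549.80 T
T = 81531 / 1549.80 = 52.61 °C

T_f = 52.6 °C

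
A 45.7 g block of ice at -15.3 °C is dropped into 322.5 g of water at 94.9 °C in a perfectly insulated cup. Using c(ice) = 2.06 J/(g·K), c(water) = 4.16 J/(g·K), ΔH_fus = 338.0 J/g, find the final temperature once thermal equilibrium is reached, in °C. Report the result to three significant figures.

Heat to bring ice to 0 °C and melt it: q₁ = 45.7×2.06×15.3 + 45.7×338.0 = 16887 J
Heat the water can supply cooling to 0 °C: 322.5×4.16×94.9 = 127318 J > q₁, so all ice melts.
Energy balance: 322.5×4.16×(94.9 − T) = 16887 + 45.7×4.16×(T − 0)
1341.6(94.9 − T) = 16887 + 190.112 T
127318 − 16887 = 1531.712 T
T = 110431 / 1531.712 = 72.10 °C

T_f = 72.1 °C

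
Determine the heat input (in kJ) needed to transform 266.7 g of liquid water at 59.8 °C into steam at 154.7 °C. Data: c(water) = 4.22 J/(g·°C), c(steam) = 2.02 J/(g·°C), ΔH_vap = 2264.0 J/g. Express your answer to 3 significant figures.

q1 (heat water 59.8→100.0 °C): 266.7 × 4.22 × 40.2 = 45244 J
q2 (vaporize at 100 °C): 266.7 × 2264.0 = 603809 J
q3 (heat steam 100.0→154.7 °C): 266.7 × 2.02 × 54.7 = 29469 J
Total: 45244 + 603809 + 29469 = 678522 J = 679 kJ

q = 679 kJ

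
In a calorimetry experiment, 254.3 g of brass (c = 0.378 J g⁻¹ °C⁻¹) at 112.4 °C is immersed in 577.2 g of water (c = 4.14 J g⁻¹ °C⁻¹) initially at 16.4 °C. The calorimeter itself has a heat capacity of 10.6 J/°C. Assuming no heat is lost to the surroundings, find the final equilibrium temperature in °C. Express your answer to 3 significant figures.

Heat lost by brass = heat gained by water + calorimeter.
(254.3)(0.378)(112.4 − T) = [(577.2)(4.14) + 10.6](T − 16.4)
96.1254 (112.4 − T) = 2400.208 (T − 16.4)
10804 − 96.1254 T = 2400.208 T − 39363
50167 = 2496.3334 T
T = 20.10 °C

T_f = 20.1 °C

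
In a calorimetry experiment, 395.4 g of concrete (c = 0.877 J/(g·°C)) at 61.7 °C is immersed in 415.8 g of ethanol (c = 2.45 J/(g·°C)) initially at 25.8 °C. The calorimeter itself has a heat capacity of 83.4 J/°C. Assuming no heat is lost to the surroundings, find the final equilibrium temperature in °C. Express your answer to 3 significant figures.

Heat lost by concrete = heat gained by ethanol + calorimeter.
(395.4)(0.877)(61.7 − T) = [(415.8)(2.45) + 83.4](T − 25.8)
346.7658 (61.7 − T) = 1102.11 (T − 25.8)
21395 − 346.7658 T = 1102.11 T − 28434
49829 = 1448.8758 T
T = 34.39 °C

T_f = 34.4 °C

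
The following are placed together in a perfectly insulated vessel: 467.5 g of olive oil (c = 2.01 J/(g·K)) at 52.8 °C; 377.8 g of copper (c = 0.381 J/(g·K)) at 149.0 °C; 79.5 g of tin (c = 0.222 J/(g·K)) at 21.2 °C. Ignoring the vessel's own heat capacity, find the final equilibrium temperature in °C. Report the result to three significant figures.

Σ mᵢcᵢ(T − Tᵢ) = 0  ⇒  T = Σ mᵢcᵢTᵢ / Σ mᵢcᵢ
Σ mᵢcᵢ = 467.5×2.01 + 377.8×0.381 + 79.5×0.222 = 1101.2658
Σ mᵢcᵢTᵢ = 939.675×52.8 + 143.9418×149.0 + 17.649×21.2 = 71436
T = 71436 / 1101.2658 = 64.87 °C

T_f = 64.9 °C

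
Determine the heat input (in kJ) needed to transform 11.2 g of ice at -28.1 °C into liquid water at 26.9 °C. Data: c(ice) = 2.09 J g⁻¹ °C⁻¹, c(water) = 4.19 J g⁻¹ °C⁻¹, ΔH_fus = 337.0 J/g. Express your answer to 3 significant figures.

q1 (heat ice -28.1→0.0 °C): 11.2 × 2.09 × 28.1 = 658 J
q2 (melt at 0 °C): 11.2 × 337.0 = 3774 J
q3 (heat water 0.0→26.9 °C): 11.2 × 4.19 × 26.9 = 1262 J
Total: 658 + 3774 + 1262 = 5694 J = 5.69 kJ

q = 5.69 kJ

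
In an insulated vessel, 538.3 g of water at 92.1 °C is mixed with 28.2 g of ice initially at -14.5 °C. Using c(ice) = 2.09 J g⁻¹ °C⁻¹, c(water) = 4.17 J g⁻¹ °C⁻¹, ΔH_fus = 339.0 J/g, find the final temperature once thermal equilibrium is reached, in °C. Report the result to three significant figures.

T_f = 83.1 °C

Heat to bring ice to 0 °C and melt it: q₁ = 28.2×2.09×14.5 + 28.2×339.0 = 10414 J
Heat the water can supply cooling to 0 °C: 538.3×4.17×92.1 = 206738 J > q₁, so all ice melts.
Energy balance: 538.3×4.17×(92.1 − T) = 10414 + 28.2×4.17×(T − 0)
2244.711(92.1 − T) = 10414 + 117.594 T
206738 − 10414 = 2362.305 T
T = 196324 / 2362.305 = 83.11 °C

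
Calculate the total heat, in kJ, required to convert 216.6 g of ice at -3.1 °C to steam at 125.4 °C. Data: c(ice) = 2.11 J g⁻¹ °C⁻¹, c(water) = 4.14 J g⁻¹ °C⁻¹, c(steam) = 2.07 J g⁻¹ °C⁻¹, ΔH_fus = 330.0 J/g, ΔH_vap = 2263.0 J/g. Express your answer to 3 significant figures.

q = 664 kJ

q1 (heat ice -3.1→0.0 °C): 216.6 × 2.11 × 3.1 = 1417 J
q2 (melt at 0 °C): 216.6 × 330.0 = 71478 J
q3 (heat water 0.0→100.0 °C): 216.6 × 4.14 × 100.0 = 89672 J
q4 (vaporize at 100 °C): 216.6 × 2263.0 = 490166 J
q5 (heat steam 100.0→125.4 °C): 216.6 × 2.07 × 25.4 = 11388 J
Total: 1417 + 71478 + 89672 + 490166 + 11388 = 664121 J = 664 kJ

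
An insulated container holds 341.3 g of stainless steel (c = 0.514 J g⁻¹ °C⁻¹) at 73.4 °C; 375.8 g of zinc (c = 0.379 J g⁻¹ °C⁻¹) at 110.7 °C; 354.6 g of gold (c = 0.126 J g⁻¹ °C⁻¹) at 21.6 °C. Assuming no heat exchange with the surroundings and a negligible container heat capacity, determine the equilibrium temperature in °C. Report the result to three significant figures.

T_f = 81.7 °C

Σ mᵢcᵢ(T − Tᵢ) = 0  ⇒  T = Σ mᵢcᵢTᵢ / Σ mᵢcᵢ
Σ mᵢcᵢ = 341.3×0.514 + 375.8×0.379 + 354.6×0.126 = 362.5360
Σ mᵢcᵢTᵢ = 175.4282×73.4 + 142.4282×110.7 + 44.6796×21.6 = 29608
T = 29608 / 362.5360 = 81.67 °C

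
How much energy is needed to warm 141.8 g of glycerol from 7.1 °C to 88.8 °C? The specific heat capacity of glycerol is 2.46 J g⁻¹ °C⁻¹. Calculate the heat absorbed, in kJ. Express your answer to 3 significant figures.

q = m c ΔT = 141.8 × 2.46 × (88.8 − 7.1)
q = 141.8 × 2.46 × 81.7 = 28500 J = 28.5 kJ

q = 28.5 kJ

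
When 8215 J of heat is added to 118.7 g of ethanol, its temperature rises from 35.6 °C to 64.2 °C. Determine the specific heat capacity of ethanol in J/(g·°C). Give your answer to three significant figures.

c = 2.42 J/(g·°C)

c = q / (m ΔT) = 8215 / (118.7 × 28.6)
c = 8215 / 3394.82 = 2.42 J/(g·°C)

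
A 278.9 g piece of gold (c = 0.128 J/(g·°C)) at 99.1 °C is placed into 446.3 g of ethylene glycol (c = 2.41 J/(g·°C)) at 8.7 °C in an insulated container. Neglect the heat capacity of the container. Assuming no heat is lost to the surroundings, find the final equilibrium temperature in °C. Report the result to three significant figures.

Heat lost by gold = heat gained by ethylene glycol.
(278.9)(0.128)(99.1 − T) = (446.3)(2.41)(T − 8.7)
35.6992 (99.1 − T) = 1075.583 (T − 8.7)
3537.8 − 35.6992 T = 1075.583 T − 9357.6
12895.4 = 1111.2822 T
T = 11.60 °C

T_f = 11.6 °C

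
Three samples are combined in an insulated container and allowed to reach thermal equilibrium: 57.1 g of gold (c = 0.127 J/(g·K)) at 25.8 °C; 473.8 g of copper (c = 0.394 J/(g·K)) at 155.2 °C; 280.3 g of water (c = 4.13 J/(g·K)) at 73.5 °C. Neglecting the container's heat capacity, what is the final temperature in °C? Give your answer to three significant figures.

T_f = 84.5 °C

Σ mᵢcᵢ(T − Tᵢ) = 0  ⇒  T = Σ mᵢcᵢTᵢ / Σ mᵢcᵢ
Σ mᵢcᵢ = 57.1×0.127 + 473.8×0.394 + 280.3×4.13 = 1351.5679
Σ mᵢcᵢTᵢ = 7.2517×25.8 + 186.6772×155.2 + 1157.639×73.5 = 114250
T = 114250 / 1351.5679 = 84.53 °C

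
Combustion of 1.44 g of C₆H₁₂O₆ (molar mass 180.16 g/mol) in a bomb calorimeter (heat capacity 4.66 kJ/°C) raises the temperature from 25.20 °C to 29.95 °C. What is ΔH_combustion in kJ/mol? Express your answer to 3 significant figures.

ΔH = -2770 kJ/mol

ΔT = 29.95 − 25.20 = 4.75 °C
q_cal = C_cal × ΔT = 4.66 × 4.75 = 22.135 kJ
n = 1.44 / 180.16 = 0.007993 mol
q_rxn = −q_cal = -22.135 kJ
ΔH = -22.135 / 0.007993 = -2769 kJ/mol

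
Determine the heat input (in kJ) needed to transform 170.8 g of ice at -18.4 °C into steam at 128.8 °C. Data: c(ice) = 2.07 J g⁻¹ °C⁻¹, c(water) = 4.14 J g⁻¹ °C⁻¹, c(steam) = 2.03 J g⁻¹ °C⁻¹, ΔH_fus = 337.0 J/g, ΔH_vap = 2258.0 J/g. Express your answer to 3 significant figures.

q1 (heat ice -18.4→0.0 °C): 170.8 × 2.07 × 18.4 = 6505 J
q2 (melt at 0 °C): 170.8 × 337.0 = 57560 J
q3 (heat water 0.0→100.0 °C): 170.8 × 4.14 × 100.0 = 70711 J
q4 (vaporize at 100 °C): 170.8 × 2258.0 = 385666 J
q5 (heat steam 100.0→128.8 °C): 170.8 × 2.03 × 28.8 = 9986 J
Total: 6505 + 57560 + 70711 + 385666 + 9986 = 530428 J = 530 kJ

q = 530 kJ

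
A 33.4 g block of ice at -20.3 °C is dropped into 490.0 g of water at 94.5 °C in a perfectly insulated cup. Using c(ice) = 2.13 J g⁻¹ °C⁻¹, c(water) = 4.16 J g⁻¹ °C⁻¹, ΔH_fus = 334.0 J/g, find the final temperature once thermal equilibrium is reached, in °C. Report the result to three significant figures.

Heat to bring ice to 0 °C and melt it: q₁ = 33.4×2.13×20.3 + 33.4×334.0 = 12600 J
Heat the water can supply cooling to 0 °C: 490.0×4.16×94.5 = 192629 J > q₁, so all ice melts.
Energy balance: 490.0×4.16×(94.5 − T) = 12600 + 33.4×4.16×(T − 0)
2038.4(94.5 − T) = 12600 + 138.944 T
192629 − 12600 = 2177.344 T
T = 180029 / 2177.344 = 82.68 °C

T_f = 82.7 °C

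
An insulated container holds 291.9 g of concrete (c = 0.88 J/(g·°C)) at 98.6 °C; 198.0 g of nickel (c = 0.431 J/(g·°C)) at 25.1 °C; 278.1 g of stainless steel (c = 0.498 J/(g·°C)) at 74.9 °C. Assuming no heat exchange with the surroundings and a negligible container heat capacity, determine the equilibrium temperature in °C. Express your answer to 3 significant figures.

Σ mᵢcᵢ(T − Tᵢ) = 0  ⇒  T = Σ mᵢcᵢTᵢ / Σ mᵢcᵢ
Σ mᵢcᵢ = 291.9×0.88 + 198.0×0.431 + 278.1×0.498 = 480.7038
Σ mᵢcᵢTᵢ = 256.872×98.6 + 85.338×25.1 + 138.4938×74.9 = 37843
T = 37843 / 480.7038 = 78.72 °C

T_f = 78.7 °C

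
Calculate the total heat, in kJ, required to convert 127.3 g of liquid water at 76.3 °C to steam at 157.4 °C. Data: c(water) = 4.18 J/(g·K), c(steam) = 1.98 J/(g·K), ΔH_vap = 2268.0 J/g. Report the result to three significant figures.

q1 (heat water 76.3→100.0 °C): 127.3 × 4.18 × 23.7 = 12611 J
q2 (vaporize at 100 °C): 127.3 × 2268.0 = 288716 J
q3 (heat steam 100.0→157.4 °C): 127.3 × 1.98 × 57.4 = 14468 J
Total: 12611 + 288716 + 14468 = 315795 J = 316 kJ

q = 316 kJ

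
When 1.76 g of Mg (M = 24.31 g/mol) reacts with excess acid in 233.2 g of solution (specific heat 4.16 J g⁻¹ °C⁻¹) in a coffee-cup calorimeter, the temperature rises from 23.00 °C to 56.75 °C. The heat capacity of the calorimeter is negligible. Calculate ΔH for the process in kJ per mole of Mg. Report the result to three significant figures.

|ΔT| = |56.75 − 23.00| = 33.75 °C
|q_surr| = (233.2 × 4.16) × 33.75 = 970.112 × 33.75 = 32740 J
n(Mg) = 1.76 / 24.31 = 0.07240 mol
Temperature rose, so q_rxn = −|q_surr| = -32.74 kJ
ΔH = q_rxn / n = -452.2 kJ/mol

ΔH = -452 kJ/mol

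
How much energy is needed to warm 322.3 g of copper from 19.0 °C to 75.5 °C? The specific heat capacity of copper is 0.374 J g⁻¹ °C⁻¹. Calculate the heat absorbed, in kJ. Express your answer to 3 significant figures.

q = 6.81 kJ

q = m c ΔT = 322.3 × 0.374 × (75.5 − 19.0)
q = 322.3 × 0.374 × 56.5 = 6811 J = 6.81 kJ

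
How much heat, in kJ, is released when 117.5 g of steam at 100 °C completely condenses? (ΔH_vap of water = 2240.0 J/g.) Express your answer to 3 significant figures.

q = m × ΔH_vap = 117.5 × 2240.0 = 263200 J = 263 kJ

q = 263 kJ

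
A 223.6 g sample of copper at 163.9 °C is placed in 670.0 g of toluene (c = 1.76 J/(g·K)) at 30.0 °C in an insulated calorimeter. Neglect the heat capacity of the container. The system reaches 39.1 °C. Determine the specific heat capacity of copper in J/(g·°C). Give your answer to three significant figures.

c = 0.385 J/(g·°C)

q_gained = (670.0 × 1.76) × (39.1 − 30.0) = 10730 J
q_lost = 223.6 × c × (163.9 − 39.1) = 27905.28 c
Set equal: c = 10730 / 27905.28 = 0.385 J/(g·°C)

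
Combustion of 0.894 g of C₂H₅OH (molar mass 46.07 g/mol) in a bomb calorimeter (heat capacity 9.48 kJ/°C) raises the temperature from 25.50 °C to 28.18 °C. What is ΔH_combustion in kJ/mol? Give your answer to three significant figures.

ΔT = 28.18 − 25.50 = 2.68 °C
q_cal = C_cal × ΔT = 9.48 × 2.68 = 25.4064 kJ
n = 0.894 / 46.07 = 0.01941 mol
q_rxn = −q_cal = -25.4064 kJ
ΔH = -25.4064 / 0.01941 = -1309 kJ/mol

ΔH = -1310 kJ/mol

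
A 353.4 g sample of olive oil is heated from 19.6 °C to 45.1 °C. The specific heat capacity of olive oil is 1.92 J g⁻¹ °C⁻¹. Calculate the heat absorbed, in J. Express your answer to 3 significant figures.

q = 17300 J

q = m c ΔT = 353.4 × 1.92 × (45.1 − 19.6)
q = 353.4 × 1.92 × 25.5 = 17300 J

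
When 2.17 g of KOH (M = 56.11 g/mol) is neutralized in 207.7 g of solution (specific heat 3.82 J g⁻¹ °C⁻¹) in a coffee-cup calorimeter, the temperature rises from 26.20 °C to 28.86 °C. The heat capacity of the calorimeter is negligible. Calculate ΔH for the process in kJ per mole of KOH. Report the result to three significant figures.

|ΔT| = |28.86 − 26.20| = 2.66 °C
|q_surr| = (207.7 × 3.82) × 2.66 = 793.414 × 2.66 = 2110 J
n(KOH) = 2.17 / 56.11 = 0.03867 mol
Temperature rose, so q_rxn = −|q_surr| = -2.110 kJ
ΔH = q_rxn / n = -54.56 kJ/mol

ΔH = -54.6 kJ/mol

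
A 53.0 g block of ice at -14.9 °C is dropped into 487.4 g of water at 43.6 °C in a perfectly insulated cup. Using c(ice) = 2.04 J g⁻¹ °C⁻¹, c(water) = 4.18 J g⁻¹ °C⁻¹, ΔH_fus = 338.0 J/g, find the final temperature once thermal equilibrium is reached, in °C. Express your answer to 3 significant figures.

Heat to bring ice to 0 °C and melt it: q₁ = 53.0×2.04×14.9 + 53.0×338.0 = 19525 J
Heat the water can supply cooling to 0 °C: 487.4×4.18×43.6 = 88827.7 J > q₁, so all ice melts.
Energy balance: 487.4×4.18×(43.6 − T) = 19525 + 53.0×4.18×(T − 0)
2037.332(43.6 − T) = 19525 + 221.54 T
88827.7 − 19525 = 2258.872 T
T = 69302.7 / 2258.872 = 30.68 °C

T_f = 30.7 °C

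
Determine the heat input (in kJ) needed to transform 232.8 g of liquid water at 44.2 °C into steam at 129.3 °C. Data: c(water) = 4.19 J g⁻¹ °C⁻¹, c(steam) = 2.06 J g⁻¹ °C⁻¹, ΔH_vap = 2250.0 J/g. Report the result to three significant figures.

q = 592 kJ

q1 (heat water 44.2→100.0 °C): 232.8 × 4.19 × 55.8 = 54429 J
q2 (vaporize at 100 °C): 232.8 × 2250.0 = 523800 J
q3 (heat steam 100.0→129.3 °C): 232.8 × 2.06 × 29.3 = 14051 J
Total: 54429 + 523800 + 14051 = 592280 J = 592 kJ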